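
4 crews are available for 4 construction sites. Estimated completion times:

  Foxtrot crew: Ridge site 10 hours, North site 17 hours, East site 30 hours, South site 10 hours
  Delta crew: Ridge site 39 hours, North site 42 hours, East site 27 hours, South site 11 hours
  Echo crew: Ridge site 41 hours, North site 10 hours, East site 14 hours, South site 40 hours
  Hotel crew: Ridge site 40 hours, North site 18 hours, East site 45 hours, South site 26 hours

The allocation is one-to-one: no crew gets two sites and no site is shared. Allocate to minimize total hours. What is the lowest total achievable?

Minimum total: 53 hours

Optimal: Foxtrot crew→Ridge site (10 hours), Delta crew→South site (11 hours), Echo crew→East site (14 hours), Hotel crew→North site (18 hours) — total 10+11+14+18 = 53 hours.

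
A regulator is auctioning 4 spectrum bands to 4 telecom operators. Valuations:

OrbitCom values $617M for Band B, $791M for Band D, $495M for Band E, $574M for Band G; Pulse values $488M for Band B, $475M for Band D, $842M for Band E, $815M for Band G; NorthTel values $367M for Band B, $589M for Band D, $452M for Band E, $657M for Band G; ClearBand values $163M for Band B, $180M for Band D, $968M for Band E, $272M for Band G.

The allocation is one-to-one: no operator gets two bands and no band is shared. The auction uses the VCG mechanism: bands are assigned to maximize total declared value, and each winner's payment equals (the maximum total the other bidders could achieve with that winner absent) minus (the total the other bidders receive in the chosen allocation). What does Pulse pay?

Efficient allocation: OrbitCom→Band B ($617M), Pulse→Band G ($815M), NorthTel→Band D ($589M), ClearBand→Band E ($968M); total welfare W = $2989M.
Pulse receives Band G at value $815M, so the others get W − 815 = $2174M.
Without Pulse: best allocation of the remaining 3 bidders over all 4 bands is OrbitCom→Band D ($791M), NorthTel→Band G ($657M), ClearBand→Band E ($968M), total $2416M.
VCG payment = (others' best without Pulse) − (others' welfare with Pulse) = 2416 − 2174 = $242M.

Pulse pays $242M.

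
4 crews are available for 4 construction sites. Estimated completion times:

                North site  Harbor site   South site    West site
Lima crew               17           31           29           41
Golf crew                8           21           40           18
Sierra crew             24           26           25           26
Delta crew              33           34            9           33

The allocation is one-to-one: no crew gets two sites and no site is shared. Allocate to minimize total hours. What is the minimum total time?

Minimum total: 70 hours

Optimal: Lima crew→North site (17 hours), Golf crew→West site (18 hours), Sierra crew→Harbor site (26 hours), Delta crew→South site (9 hours) — total 17+18+26+9 = 70 hours.
Checked against all permutations: 70 hours is optimal.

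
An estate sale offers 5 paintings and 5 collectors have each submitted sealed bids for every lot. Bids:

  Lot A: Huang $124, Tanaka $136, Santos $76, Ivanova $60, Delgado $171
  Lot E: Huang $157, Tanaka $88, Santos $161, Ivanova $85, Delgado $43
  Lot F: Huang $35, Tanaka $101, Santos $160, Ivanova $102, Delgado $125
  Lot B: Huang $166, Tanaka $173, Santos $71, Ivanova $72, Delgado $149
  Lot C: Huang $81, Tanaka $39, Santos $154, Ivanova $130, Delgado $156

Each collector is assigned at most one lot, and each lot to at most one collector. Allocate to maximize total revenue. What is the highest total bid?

Optimal: Huang→Lot E ($157), Tanaka→Lot B ($173), Santos→Lot F ($160), Ivanova→Lot C ($130), Delgado→Lot A ($171) — total 157+173+160+130+171 = $791.
Column-greedy (each lot in turn goes to its best remaining collector) gives $688, worse by 103.
Next-best assignment: Huang→Lot E, Tanaka→Lot B, Santos→Lot C, Ivanova→Lot F, Delgado→Lot A = $757.
Swapping Santos↔Huang (Santos→Lot E $161, Huang→Lot F $35) loses 121.

Maximum total: $791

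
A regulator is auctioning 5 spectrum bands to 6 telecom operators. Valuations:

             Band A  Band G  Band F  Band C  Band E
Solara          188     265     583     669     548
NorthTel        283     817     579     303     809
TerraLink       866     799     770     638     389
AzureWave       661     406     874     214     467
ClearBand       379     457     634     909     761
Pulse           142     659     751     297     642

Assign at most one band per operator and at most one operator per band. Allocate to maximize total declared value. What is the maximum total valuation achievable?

Maximum total: $4117M

Optimal: TerraLink→Band A ($866M), Pulse→Band G ($659M), AzureWave→Band F ($874M), ClearBand→Band C ($909M), NorthTel→Band E ($809M) — total 866+659+874+909+809 = $4117M.
Next-best assignment: TerraLink→Band A, NorthTel→Band G, AzureWave→Band F, ClearBand→Band C, Pulse→Band E = $4108M.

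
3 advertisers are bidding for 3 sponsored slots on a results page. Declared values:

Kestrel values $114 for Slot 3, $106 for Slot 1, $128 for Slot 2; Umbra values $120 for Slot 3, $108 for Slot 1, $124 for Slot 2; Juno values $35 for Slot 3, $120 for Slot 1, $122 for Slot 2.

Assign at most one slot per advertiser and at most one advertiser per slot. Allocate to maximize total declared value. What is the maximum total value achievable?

Max total: $368

This is a one-to-one assignment (maximum-weight bipartite matching).
Optimal: Kestrel→Slot 2 ($128), Umbra→Slot 3 ($120), Juno→Slot 1 ($120) — total 128+120+120 = $368.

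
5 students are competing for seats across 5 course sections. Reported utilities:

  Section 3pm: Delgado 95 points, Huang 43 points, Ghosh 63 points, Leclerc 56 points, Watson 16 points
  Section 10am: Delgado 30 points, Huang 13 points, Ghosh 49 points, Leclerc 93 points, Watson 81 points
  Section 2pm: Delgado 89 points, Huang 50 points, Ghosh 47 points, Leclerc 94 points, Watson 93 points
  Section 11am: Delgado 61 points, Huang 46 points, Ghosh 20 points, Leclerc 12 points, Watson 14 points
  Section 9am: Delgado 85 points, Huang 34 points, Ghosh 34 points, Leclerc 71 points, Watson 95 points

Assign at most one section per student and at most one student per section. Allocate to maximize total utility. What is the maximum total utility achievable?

This is a one-to-one assignment (maximum-weight bipartite matching).
Optimal: Delgado→Section 2pm (89 points), Huang→Section 11am (46 points), Ghosh→Section 3pm (63 points), Leclerc→Section 10am (93 points), Watson→Section 9am (95 points) — total 89+46+63+93+95 = 386 points.
Row-greedy (each student in turn takes its best remaining section) gives 279 points, worse by 107.
Next-best assignment: Delgado→Section 9am, Huang→Section 11am, Ghosh→Section 3pm, Leclerc→Section 10am, Watson→Section 2pm = 380 points.
Swapping Huang↔Delgado (Huang→Section 2pm 50 points, Delgado→Section 11am 61 points) loses 24.
Checked against all permutations: 386 points is optimal.

Maximum total: 386 points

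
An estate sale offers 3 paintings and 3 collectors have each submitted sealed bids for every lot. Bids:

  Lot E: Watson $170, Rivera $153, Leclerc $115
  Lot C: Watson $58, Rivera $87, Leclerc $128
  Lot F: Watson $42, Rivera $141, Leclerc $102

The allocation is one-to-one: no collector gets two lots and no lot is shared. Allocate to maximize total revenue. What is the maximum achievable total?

Optimal: Watson→Lot E ($170), Rivera→Lot F ($141), Leclerc→Lot C ($128) — total 170+141+128 = $439.
Next-best assignment: Watson→Lot E, Rivera→Lot C, Leclerc→Lot F = $359.
Every other assignment is strictly worse.

Max total: $439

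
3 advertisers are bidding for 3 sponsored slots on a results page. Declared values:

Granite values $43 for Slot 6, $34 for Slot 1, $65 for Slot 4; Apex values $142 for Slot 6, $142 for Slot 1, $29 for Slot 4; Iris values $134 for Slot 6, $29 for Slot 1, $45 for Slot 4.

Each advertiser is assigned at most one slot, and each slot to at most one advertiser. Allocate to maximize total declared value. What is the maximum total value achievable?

Max total: $341

Optimal: Granite→Slot 4 ($65), Apex→Slot 1 ($142), Iris→Slot 6 ($134) — total 65+142+134 = $341.
Row-greedy (each advertiser in turn takes its best remaining slot) gives $236, worse by 105.
Next-best assignment: Granite→Slot 4, Apex→Slot 6, Iris→Slot 1 = $236.
No other one-to-one assignment exceeds $341.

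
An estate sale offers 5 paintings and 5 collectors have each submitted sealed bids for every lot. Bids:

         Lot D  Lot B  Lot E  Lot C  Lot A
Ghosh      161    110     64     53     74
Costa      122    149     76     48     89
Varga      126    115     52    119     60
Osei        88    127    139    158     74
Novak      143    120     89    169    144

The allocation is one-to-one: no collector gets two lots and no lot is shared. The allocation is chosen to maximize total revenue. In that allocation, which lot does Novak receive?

Novak receives Lot A.

Optimal: Ghosh→Lot D ($161), Costa→Lot B ($149), Varga→Lot C ($119), Osei→Lot E ($139), Novak→Lot A ($144) — total 161+149+119+139+144 = $712.
Column-greedy (each lot in turn goes to its best remaining collector) gives $678, worse by 34.
Next-best assignment: Ghosh→Lot D, Costa→Lot B, Varga→Lot A, Osei→Lot E, Novak→Lot C = $678.
No other one-to-one assignment exceeds $712.
Novak's own top lot is Lot C ($169), but forcing Novak→Lot C and reassigning the rest optimally gives only $678 — worse by 34.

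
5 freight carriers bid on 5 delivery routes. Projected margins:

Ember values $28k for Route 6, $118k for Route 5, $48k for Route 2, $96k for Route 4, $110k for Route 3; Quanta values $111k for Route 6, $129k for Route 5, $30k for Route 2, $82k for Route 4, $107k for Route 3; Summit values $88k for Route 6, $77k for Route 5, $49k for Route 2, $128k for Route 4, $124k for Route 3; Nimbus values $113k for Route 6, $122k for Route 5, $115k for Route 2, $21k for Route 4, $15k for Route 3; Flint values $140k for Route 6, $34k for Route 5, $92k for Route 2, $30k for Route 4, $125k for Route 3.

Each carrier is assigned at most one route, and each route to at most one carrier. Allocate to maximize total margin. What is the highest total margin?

Max total: $622k

This is the linear assignment problem.
Optimal: Ember→Route 3 ($110k), Quanta→Route 5 ($129k), Summit→Route 4 ($128k), Nimbus→Route 2 ($115k), Flint→Route 6 ($140k) — total 110+129+128+115+140 = $622k.
Row-greedy (each carrier in turn takes its best remaining route) gives $597k, worse by 25.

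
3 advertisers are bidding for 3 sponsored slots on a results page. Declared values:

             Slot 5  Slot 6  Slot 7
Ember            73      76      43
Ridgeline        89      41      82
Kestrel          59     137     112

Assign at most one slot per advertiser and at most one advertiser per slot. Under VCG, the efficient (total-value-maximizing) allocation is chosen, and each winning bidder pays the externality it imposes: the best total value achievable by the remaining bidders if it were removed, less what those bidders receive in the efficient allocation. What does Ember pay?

Efficient allocation: Ember→Slot 5 ($73), Ridgeline→Slot 7 ($82), Kestrel→Slot 6 ($137); total welfare W = $292.
Ember receives Slot 5 at value $73, so the others get W − 73 = $219.
Without Ember: best allocation of the remaining 2 bidders over all 3 slots is Ridgeline→Slot 5 ($89), Kestrel→Slot 6 ($137), total $226.
VCG payment = (others' best without Ember) − (others' welfare with Ember) = 226 − 219 = $7.

Ember pays $7.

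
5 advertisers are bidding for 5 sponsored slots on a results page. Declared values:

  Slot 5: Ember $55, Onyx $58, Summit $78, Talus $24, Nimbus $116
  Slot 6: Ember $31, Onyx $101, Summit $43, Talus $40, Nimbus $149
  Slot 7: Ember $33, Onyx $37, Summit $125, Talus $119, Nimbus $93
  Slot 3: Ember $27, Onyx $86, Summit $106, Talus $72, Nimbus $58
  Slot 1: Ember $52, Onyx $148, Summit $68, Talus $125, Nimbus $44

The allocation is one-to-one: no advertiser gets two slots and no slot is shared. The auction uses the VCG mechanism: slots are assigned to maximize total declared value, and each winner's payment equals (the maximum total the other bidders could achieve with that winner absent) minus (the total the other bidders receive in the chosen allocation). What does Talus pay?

Talus pays $19.

Efficient allocation: Ember→Slot 5 ($55), Onyx→Slot 1 ($148), Summit→Slot 3 ($106), Talus→Slot 7 ($119), Nimbus→Slot 6 ($149); total welfare W = $577.
Talus receives Slot 7 at value $119, so the others get W − 119 = $458.
Without Talus: best allocation of the remaining 4 bidders over all 5 slots is Ember→Slot 5 ($55), Onyx→Slot 1 ($148), Summit→Slot 7 ($125), Nimbus→Slot 6 ($149), total $477.
VCG payment = (others' best without Talus) − (others' welfare with Talus) = 477 − 458 = $19.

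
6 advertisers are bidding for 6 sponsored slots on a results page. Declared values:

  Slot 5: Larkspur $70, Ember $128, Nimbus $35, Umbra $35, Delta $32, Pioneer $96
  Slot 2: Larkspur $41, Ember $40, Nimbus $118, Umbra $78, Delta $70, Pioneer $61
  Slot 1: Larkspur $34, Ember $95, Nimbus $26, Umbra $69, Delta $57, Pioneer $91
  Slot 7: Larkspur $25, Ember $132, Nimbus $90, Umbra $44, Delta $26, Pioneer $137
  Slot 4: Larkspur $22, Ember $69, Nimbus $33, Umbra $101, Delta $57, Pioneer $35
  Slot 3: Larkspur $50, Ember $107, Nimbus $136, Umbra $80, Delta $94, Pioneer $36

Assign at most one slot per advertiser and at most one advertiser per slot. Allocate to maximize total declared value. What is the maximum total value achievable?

Optimal: Larkspur→Slot 5 ($70), Ember→Slot 1 ($95), Nimbus→Slot 2 ($118), Umbra→Slot 4 ($101), Delta→Slot 3 ($94), Pioneer→Slot 7 ($137) — total 70+95+118+101+94+137 = $615.
Max-entry greedy (repeatedly take the single best remaining cell) gives $606, worse by 9.
Next-best assignment: Larkspur→Slot 1, Ember→Slot 5, Nimbus→Slot 2, Umbra→Slot 4, Delta→Slot 3, Pioneer→Slot 7 = $612.

Max total: $615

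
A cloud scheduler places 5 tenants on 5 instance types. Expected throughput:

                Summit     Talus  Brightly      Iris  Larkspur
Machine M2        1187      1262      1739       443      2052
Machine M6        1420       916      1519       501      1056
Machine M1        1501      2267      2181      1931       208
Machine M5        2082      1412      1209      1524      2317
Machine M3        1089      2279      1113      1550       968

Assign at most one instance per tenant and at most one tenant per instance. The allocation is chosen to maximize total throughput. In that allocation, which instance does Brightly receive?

Treat this as an assignment problem: match each tenant to one instance.
Optimal: Summit→Machine M5 (2082 ops/s), Talus→Machine M3 (2279 ops/s), Brightly→Machine M6 (1519 ops/s), Iris→Machine M1 (1931 ops/s), Larkspur→Machine M2 (2052 ops/s) — total 2082+2279+1519+1931+2052 = 9863 ops/s.
Max-entry greedy (repeatedly take the single best remaining cell) gives 8640 ops/s, worse by 1223.
Swapping Talus↔Iris (Talus→Machine M1 2267 ops/s, Iris→Machine M3 1550 ops/s) loses 393.
Every other assignment is strictly worse.
Brightly's own top instance is Machine M1 (2181 ops/s), but forcing Brightly→Machine M1 and reassigning the rest optimally gives only 9456 ops/s — worse by 407.

Brightly receives Machine M6.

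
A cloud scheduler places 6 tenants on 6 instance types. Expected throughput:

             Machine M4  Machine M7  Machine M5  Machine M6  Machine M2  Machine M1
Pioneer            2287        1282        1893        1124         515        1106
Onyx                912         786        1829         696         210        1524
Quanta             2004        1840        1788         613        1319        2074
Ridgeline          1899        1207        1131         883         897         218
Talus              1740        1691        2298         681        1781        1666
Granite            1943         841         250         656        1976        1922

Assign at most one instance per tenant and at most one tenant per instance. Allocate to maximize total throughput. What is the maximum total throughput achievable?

Maximum total: 10808 ops/s

Optimal: Pioneer→Machine M4 (2287 ops/s), Onyx→Machine M1 (1524 ops/s), Quanta→Machine M7 (1840 ops/s), Ridgeline→Machine M6 (883 ops/s), Talus→Machine M5 (2298 ops/s), Granite→Machine M2 (1976 ops/s) — total 2287+1524+1840+883+2298+1976 = 10808 ops/s.
Row-greedy (each tenant in turn takes its best remaining instance) gives 9834 ops/s, worse by 974.
Swapping Onyx↔Quanta (Onyx→Machine M7 786 ops/s, Quanta→Machine M1 2074 ops/s) loses 504.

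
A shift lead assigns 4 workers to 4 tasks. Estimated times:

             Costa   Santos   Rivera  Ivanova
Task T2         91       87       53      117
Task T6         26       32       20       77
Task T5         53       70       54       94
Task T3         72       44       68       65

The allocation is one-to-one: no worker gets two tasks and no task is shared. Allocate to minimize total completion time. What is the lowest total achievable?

Minimum total: 203 min

This is a one-to-one assignment (minimum-cost bipartite matching).
Optimal: Costa→Task T5 (53 min), Santos→Task T6 (32 min), Rivera→Task T2 (53 min), Ivanova→Task T3 (65 min) — total 53+32+53+65 = 203 min.
Row-greedy (each worker in turn takes its cheapest remaining task) gives 217 min, worse by 14.
Every other assignment is strictly worse.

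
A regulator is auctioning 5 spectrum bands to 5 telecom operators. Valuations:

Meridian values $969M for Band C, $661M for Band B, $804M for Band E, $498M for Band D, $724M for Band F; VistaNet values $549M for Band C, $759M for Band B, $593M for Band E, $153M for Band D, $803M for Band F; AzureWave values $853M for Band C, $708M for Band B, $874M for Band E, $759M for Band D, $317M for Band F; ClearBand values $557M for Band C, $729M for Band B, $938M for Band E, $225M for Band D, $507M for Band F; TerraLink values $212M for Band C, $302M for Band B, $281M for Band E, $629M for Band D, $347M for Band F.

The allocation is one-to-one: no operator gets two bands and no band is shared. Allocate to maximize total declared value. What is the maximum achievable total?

Maximum total: $4047M

Optimal: Meridian→Band C ($969M), VistaNet→Band F ($803M), AzureWave→Band B ($708M), ClearBand→Band E ($938M), TerraLink→Band D ($629M) — total 969+803+708+938+629 = $4047M.
Column-greedy (each band in turn goes to its best remaining operator) gives $3772M, worse by 275.
Checked against all permutations: $4047M is optimal.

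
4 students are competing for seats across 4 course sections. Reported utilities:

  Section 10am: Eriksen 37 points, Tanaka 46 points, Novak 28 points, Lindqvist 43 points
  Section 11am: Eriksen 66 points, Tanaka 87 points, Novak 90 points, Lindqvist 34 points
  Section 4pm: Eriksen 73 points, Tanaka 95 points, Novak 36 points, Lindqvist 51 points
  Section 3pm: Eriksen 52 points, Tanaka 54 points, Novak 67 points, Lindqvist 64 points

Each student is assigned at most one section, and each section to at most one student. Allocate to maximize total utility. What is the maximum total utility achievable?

Optimal: Eriksen→Section 10am (37 points), Tanaka→Section 4pm (95 points), Novak→Section 11am (90 points), Lindqvist→Section 3pm (64 points) — total 37+95+90+64 = 286 points.
Row-greedy (each student in turn takes its best remaining section) gives 270 points, worse by 16.
Next-best assignment: Eriksen→Section 3pm, Tanaka→Section 4pm, Novak→Section 11am, Lindqvist→Section 10am = 280 points.
Swapping Novak↔Lindqvist (Novak→Section 3pm 67 points, Lindqvist→Section 11am 34 points) loses 53.
No other one-to-one assignment exceeds 286 points.

Max total: 286 points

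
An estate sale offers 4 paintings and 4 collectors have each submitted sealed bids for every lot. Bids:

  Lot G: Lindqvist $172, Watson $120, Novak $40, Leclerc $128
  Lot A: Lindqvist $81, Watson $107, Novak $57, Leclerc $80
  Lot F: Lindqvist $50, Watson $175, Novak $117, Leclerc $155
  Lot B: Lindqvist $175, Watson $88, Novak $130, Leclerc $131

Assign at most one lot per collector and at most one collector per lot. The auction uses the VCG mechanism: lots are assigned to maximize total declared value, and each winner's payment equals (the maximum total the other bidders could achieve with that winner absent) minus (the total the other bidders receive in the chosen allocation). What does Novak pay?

Efficient allocation: Lindqvist→Lot G ($172), Watson→Lot A ($107), Novak→Lot B ($130), Leclerc→Lot F ($155); total welfare W = $564.
Novak receives Lot B at value $130, so the others get W − 130 = $434.
Without Novak: best allocation of the remaining 3 bidders over all 4 lots is Lindqvist→Lot G ($172), Watson→Lot F ($175), Leclerc→Lot B ($131), total $478.
VCG payment = (others' best without Novak) − (others' welfare with Novak) = 478 − 434 = $44.

Novak pays $44.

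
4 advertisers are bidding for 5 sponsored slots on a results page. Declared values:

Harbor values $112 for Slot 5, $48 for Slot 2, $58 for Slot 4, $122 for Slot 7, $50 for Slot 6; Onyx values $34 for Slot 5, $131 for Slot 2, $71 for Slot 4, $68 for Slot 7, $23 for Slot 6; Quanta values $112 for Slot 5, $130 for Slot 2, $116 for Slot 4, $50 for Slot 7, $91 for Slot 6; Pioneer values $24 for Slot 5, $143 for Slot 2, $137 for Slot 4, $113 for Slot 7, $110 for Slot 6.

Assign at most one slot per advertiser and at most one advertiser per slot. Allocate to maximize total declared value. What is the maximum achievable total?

Max total: $502

Optimal: Harbor→Slot 7 ($122), Onyx→Slot 2 ($131), Quanta→Slot 5 ($112), Pioneer→Slot 4 ($137) — total 122+131+112+137 = $502.
Max-entry greedy (repeatedly take the single best remaining cell) gives $415, worse by 87.
Swapping Quanta↔Onyx (Quanta→Slot 2 $130, Onyx→Slot 5 $34) loses 79.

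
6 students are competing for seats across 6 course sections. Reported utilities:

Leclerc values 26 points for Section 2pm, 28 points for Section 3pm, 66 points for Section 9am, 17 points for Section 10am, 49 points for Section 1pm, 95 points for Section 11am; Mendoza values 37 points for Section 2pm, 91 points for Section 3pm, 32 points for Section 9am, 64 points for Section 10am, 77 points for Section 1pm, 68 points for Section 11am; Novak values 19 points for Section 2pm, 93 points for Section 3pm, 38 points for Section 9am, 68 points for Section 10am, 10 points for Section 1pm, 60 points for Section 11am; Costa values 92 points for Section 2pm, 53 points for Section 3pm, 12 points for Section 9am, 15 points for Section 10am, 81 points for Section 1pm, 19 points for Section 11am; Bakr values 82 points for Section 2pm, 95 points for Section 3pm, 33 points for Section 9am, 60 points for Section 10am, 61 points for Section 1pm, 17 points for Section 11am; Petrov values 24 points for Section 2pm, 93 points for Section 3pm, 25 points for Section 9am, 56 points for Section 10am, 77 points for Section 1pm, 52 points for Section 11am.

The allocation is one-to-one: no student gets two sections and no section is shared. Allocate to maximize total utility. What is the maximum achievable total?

Maximum total: 466 points

Optimal: Leclerc→Section 9am (66 points), Mendoza→Section 11am (68 points), Novak→Section 10am (68 points), Costa→Section 2pm (92 points), Bakr→Section 3pm (95 points), Petrov→Section 1pm (77 points) — total 66+68+68+92+95+77 = 466 points.
Swapping Petrov↔Mendoza (Petrov→Section 11am 52 points, Mendoza→Section 1pm 77 points) loses 16.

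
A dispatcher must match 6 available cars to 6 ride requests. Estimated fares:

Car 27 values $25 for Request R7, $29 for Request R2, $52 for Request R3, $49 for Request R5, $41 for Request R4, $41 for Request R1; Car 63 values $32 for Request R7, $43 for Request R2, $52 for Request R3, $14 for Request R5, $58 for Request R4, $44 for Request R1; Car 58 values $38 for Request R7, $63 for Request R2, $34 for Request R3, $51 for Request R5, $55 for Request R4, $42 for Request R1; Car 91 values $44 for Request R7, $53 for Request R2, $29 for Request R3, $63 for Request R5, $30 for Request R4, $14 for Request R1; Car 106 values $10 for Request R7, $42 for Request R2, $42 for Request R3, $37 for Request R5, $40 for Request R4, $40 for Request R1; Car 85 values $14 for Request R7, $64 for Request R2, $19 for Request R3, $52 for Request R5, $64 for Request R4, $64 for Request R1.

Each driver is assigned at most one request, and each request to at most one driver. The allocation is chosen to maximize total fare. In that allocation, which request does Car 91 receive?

Car 91 receives Request R7.

Optimal: Car 27→Request R5 ($49), Car 63→Request R4 ($58), Car 58→Request R2 ($63), Car 91→Request R7 ($44), Car 106→Request R3 ($42), Car 85→Request R1 ($64) — total 49+58+63+44+42+64 = $320.
Car 91's own top request is Request R5 ($63), but forcing Car 91→Request R5 and reassigning the rest optimally gives only $317 — worse by 3.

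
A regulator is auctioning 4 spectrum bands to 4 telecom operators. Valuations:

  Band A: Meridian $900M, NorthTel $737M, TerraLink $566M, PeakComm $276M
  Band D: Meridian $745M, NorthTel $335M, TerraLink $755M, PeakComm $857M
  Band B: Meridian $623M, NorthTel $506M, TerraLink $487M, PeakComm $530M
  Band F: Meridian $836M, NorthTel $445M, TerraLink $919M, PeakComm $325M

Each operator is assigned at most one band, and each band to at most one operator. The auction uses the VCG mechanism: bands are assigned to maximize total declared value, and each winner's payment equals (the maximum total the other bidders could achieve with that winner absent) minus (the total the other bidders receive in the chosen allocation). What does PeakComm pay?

PeakComm pays $76M.

Efficient allocation: Meridian→Band A ($900M), NorthTel→Band B ($506M), TerraLink→Band F ($919M), PeakComm→Band D ($857M); total welfare W = $3182M.
PeakComm receives Band D at value $857M, so the others get W − 857 = $2325M.
Without PeakComm: best allocation of the remaining 3 bidders over all 4 bands is Meridian→Band D ($745M), NorthTel→Band A ($737M), TerraLink→Band F ($919M), total $2401M.
VCG payment = (others' best without PeakComm) − (others' welfare with PeakComm) = 2401 − 2325 = $76M.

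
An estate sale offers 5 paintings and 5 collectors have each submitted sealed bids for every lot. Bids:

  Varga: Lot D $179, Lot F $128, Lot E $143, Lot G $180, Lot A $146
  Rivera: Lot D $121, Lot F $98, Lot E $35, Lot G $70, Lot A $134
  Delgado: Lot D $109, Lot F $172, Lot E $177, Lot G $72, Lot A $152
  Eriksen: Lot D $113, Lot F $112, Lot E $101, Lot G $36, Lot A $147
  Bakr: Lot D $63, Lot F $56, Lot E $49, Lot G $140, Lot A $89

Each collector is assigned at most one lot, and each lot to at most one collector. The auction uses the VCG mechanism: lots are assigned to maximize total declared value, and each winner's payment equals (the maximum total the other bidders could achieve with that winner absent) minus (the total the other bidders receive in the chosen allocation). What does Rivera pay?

Efficient allocation: Varga→Lot D ($179), Rivera→Lot A ($134), Delgado→Lot E ($177), Eriksen→Lot F ($112), Bakr→Lot G ($140); total welfare W = $742.
Rivera receives Lot A at value $134, so the others get W − 134 = $608.
Without Rivera: best allocation of the remaining 4 bidders over all 5 lots is Varga→Lot D ($179), Delgado→Lot E ($177), Eriksen→Lot A ($147), Bakr→Lot G ($140), total $643.
VCG payment = (others' best without Rivera) − (others' welfare with Rivera) = 643 − 608 = $35.

Rivera pays $35.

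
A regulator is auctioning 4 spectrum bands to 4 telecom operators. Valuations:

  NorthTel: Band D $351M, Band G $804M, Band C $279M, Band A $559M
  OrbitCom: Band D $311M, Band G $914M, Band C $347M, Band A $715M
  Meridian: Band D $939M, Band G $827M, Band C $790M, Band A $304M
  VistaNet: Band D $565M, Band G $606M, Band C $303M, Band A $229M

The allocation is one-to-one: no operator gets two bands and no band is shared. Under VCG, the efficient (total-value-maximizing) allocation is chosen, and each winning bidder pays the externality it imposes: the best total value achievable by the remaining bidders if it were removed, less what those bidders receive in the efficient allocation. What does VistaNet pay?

Efficient allocation: NorthTel→Band G ($804M), OrbitCom→Band A ($715M), Meridian→Band C ($790M), VistaNet→Band D ($565M); total welfare W = $2874M.
VistaNet receives Band D at value $565M, so the others get W − 565 = $2309M.
Without VistaNet: best allocation of the remaining 3 bidders over all 4 bands is NorthTel→Band G ($804M), OrbitCom→Band A ($715M), Meridian→Band D ($939M), total $2458M.
VCG payment = (others' best without VistaNet) − (others' welfare with VistaNet) = 2458 − 2309 = $149M.

VistaNet pays $149M.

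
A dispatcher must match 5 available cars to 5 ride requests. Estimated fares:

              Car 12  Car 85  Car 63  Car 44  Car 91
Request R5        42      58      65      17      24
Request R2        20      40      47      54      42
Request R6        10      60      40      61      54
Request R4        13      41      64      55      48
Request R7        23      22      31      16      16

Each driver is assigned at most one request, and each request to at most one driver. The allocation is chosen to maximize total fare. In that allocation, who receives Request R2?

Car 44 receives Request R2.

Optimal: Car 12→Request R7 ($23), Car 85→Request R5 ($58), Car 63→Request R4 ($64), Car 44→Request R2 ($54), Car 91→Request R6 ($54) — total 23+58+64+54+54 = $253.
Row-greedy (each driver in turn takes its best remaining request) gives $236, worse by 17.
Swapping Car 12↔Car 63 (Car 12→Request R4 $13, Car 63→Request R7 $31) loses 43.
Car 44's own top request is Request R6 ($61), but forcing Car 44→Request R6 and reassigning the rest optimally gives only $248 — worse by 5.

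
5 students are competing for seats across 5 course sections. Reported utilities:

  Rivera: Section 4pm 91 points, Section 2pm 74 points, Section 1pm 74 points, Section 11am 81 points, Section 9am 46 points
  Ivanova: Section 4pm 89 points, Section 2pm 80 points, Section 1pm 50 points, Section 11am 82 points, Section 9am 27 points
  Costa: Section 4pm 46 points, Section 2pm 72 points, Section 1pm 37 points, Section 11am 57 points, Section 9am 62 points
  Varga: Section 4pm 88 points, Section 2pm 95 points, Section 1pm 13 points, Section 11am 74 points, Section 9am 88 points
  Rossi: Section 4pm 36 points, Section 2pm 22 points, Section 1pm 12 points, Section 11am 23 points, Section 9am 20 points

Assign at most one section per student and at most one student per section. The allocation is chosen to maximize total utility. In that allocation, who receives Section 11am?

Treat this as an assignment problem: match each student to one section.
Optimal: Rivera→Section 1pm (74 points), Ivanova→Section 11am (82 points), Costa→Section 2pm (72 points), Varga→Section 9am (88 points), Rossi→Section 4pm (36 points) — total 74+82+72+88+36 = 352 points.
Column-greedy (each section in turn goes to its best remaining student) gives 313 points, worse by 39.
Ivanova's own top section is Section 4pm (89 points), but forcing Ivanova→Section 4pm and reassigning the rest optimally gives only 346 points — worse by 6.

Ivanova receives Section 11am.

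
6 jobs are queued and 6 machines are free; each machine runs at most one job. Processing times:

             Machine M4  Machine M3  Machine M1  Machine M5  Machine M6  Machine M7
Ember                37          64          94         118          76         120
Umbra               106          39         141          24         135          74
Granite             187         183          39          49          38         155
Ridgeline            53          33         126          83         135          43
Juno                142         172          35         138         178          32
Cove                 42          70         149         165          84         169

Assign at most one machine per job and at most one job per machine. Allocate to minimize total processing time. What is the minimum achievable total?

Optimal: Ember→Machine M3 (64 min), Umbra→Machine M5 (24 min), Granite→Machine M6 (38 min), Ridgeline→Machine M7 (43 min), Juno→Machine M1 (35 min), Cove→Machine M4 (42 min) — total 64+24+38+43+35+42 = 246 min.
Min-entry greedy (repeatedly take the single cheapest remaining cell) gives 313 min, worse by 67.
No other one-to-one assignment undercuts 246 min.

Min total: 246 min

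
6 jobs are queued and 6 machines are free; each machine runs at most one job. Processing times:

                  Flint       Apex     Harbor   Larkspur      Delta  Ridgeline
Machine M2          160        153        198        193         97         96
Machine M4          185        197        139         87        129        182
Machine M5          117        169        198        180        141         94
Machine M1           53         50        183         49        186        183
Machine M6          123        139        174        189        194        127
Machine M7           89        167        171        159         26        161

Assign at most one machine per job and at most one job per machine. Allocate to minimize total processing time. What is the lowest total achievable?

Minimum total: 550 min

This is the linear assignment problem.
Optimal: Flint→Machine M5 (117 min), Apex→Machine M1 (50 min), Harbor→Machine M6 (174 min), Larkspur→Machine M4 (87 min), Delta→Machine M7 (26 min), Ridgeline→Machine M2 (96 min) — total 117+50+174+87+26+96 = 550 min.
Row-greedy (each job in turn takes its cheapest remaining machine) gives 681 min, worse by 131.
Next-best assignment: Flint→Machine M5, Apex→Machine M6, Harbor→Machine M4, Larkspur→Machine M1, Delta→Machine M7, Ridgeline→Machine M2 = 566 min.
Checked against all permutations: 550 min is optimal.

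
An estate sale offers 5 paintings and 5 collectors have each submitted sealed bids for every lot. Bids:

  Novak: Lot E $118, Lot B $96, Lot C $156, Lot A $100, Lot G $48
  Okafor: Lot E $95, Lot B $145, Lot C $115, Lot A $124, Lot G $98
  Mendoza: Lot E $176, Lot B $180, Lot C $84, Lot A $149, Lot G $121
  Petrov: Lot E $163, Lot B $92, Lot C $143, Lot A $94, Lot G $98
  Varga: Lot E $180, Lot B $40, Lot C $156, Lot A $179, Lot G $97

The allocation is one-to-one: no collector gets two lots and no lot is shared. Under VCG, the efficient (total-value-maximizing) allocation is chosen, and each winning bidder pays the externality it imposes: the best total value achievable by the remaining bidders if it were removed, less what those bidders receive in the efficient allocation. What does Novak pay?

Novak pays $23.

Efficient allocation: Novak→Lot C ($156), Okafor→Lot G ($98), Mendoza→Lot B ($180), Petrov→Lot E ($163), Varga→Lot A ($179); total welfare W = $776.
Novak receives Lot C at value $156, so the others get W − 156 = $620.
Without Novak: best allocation of the remaining 4 bidders over all 5 lots is Okafor→Lot B ($145), Mendoza→Lot E ($176), Petrov→Lot C ($143), Varga→Lot A ($179), total $643.
VCG payment = (others' best without Novak) − (others' welfare with Novak) = 643 − 620 = $23.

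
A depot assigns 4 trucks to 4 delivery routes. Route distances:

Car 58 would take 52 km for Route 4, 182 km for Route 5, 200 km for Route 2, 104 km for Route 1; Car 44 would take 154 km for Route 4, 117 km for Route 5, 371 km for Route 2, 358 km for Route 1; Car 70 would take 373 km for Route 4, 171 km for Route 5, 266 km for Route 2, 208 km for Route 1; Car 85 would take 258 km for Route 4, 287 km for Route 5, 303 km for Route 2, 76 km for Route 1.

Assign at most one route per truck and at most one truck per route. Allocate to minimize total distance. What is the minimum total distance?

Optimal: Car 58→Route 4 (52 km), Car 44→Route 5 (117 km), Car 70→Route 2 (266 km), Car 85→Route 1 (76 km) — total 52+117+266+76 = 511 km.
Row-greedy (each truck in turn takes its cheapest remaining route) gives 680 km, worse by 169.
Swapping Car 44↔Car 70 (Car 44→Route 2 371 km, Car 70→Route 5 171 km) adds 159.

Min total: 511 km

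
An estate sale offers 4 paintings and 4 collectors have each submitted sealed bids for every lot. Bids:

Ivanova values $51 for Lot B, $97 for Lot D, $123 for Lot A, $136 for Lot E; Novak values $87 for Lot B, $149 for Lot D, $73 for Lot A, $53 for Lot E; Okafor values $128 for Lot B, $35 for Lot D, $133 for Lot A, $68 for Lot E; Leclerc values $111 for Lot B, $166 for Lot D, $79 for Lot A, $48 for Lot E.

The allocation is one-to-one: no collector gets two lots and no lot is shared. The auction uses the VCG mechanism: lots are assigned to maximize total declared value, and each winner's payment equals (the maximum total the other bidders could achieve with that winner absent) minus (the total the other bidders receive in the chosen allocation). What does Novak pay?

Efficient allocation: Ivanova→Lot E ($136), Novak→Lot D ($149), Okafor→Lot A ($133), Leclerc→Lot B ($111); total welfare W = $529.
Novak receives Lot D at value $149, so the others get W − 149 = $380.
Without Novak: best allocation of the remaining 3 bidders over all 4 lots is Ivanova→Lot E ($136), Okafor→Lot A ($133), Leclerc→Lot D ($166), total $435.
VCG payment = (others' best without Novak) − (others' welfare with Novak) = 435 − 380 = $55.

Novak pays $55.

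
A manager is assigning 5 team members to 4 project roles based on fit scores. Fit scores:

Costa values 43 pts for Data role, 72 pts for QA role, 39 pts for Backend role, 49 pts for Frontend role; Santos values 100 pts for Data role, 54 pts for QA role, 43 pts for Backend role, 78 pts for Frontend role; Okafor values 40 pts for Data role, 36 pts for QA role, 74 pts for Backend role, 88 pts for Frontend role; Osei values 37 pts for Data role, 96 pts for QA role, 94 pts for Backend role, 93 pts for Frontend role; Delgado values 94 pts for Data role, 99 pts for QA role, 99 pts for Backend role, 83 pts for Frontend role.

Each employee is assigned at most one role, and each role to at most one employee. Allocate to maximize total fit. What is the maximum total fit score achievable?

Max total: 383 pts

Optimal: Santos→Data role (100 pts), Osei→QA role (96 pts), Delgado→Backend role (99 pts), Okafor→Frontend role (88 pts) — total 100+96+99+88 = 383 pts.
Row-greedy (each employee in turn takes its best remaining role) gives 354 pts, worse by 29.
Every other assignment is strictly worse.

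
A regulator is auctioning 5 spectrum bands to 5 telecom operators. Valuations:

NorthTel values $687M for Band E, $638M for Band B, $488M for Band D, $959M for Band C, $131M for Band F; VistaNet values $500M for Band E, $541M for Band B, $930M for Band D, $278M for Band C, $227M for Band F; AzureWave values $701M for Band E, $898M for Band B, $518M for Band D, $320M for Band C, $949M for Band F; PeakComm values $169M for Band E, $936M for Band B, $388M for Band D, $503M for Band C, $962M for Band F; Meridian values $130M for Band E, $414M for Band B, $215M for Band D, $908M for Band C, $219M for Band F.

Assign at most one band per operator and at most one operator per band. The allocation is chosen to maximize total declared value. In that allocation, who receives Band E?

NorthTel receives Band E.

Treat this as an assignment problem: match each operator to one band.
Optimal: NorthTel→Band E ($687M), VistaNet→Band D ($930M), AzureWave→Band F ($949M), PeakComm→Band B ($936M), Meridian→Band C ($908M) — total 687+930+949+936+908 = $4410M.
Max-entry greedy (repeatedly take the single best remaining cell) gives $3879M, worse by 531.
NorthTel's own top band is Band C ($959M), but forcing NorthTel→Band C and reassigning the rest optimally gives only $3966M — worse by 444.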